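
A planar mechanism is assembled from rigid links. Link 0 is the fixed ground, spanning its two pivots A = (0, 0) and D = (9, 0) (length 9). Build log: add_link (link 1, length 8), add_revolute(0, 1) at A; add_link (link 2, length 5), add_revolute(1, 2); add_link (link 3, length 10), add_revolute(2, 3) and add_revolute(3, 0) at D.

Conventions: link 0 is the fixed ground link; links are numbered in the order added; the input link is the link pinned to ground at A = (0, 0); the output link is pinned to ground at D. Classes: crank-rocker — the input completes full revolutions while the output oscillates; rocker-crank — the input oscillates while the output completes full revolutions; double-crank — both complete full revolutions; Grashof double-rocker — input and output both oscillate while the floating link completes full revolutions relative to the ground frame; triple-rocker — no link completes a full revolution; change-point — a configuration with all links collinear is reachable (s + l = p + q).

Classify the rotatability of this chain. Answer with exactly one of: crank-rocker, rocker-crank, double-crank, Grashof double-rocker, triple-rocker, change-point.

lengths: ground=9, input=8, coupler=5, output=10
sorted: s=5 (shortest), l=10 (longest), p+q=17
s + l = 15 vs p + q = 17
s + l < p + q (Grashof) with shortest = coupler link → Grashof double-rocker

Grashof double-rocker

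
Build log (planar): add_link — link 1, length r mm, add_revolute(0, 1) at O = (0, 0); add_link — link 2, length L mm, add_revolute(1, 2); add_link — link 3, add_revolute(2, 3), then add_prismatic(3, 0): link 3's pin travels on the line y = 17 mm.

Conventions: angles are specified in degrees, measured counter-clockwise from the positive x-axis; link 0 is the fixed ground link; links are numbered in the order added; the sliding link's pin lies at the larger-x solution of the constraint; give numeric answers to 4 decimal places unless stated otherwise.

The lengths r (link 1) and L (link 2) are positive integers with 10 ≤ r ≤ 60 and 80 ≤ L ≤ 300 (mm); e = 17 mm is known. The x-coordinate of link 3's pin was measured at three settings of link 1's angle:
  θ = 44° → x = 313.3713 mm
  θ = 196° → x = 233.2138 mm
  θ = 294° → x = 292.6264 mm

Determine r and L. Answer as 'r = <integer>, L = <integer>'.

constraint per measurement: (x − r cos θ)² + (r sin θ − e)² = L²
subtracting the θ₁ and θ₂ equations cancels the r² and L² terms:
r = (x₁² − x₂²) / (2[(x₁cos θ₁ + e sin θ₁) − (x₂cos θ₂ + e sin θ₂)]) = 47.0000 → r = 47
L² = (x₁ − r cos θ₁)² + (r sin θ₁ − e)² = 78399.9854 → L = 280.0000 → L = 280
check at θ₃=294°: x = 292.6264 (printed 292.6264) ✓

r = 47, L = 280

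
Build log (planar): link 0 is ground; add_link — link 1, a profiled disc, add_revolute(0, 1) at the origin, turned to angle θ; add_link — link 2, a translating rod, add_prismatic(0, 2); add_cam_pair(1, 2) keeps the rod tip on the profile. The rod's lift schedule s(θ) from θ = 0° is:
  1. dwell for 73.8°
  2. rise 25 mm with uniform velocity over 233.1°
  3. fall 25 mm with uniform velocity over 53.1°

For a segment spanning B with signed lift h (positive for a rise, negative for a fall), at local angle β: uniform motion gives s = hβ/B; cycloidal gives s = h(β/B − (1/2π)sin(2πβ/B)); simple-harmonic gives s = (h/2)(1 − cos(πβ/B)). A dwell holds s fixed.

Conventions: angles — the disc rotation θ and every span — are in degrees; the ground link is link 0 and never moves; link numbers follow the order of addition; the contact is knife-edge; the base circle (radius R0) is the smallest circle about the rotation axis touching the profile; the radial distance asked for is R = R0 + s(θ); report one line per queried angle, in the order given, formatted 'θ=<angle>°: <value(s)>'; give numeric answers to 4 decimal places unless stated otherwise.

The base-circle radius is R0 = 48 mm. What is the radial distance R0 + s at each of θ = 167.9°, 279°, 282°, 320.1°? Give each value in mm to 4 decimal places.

seg 1 [0°–73.8°] dwell: s stays 0.0000
seg 2 [73.8°–306.9°] uniform, h=25: θ=167.9° here. β=94.1, B=233.1. 25·94.1/233.1 = 10.0922 → s = 10.0922
seg 2 [73.8°–306.9°] uniform, h=25: θ=279° here. β=205.2, B=233.1. 25·205.2/233.1 = 22.0077 → s = 22.0077
seg 2 [73.8°–306.9°] uniform, h=25: θ=282° here. β=208.2, B=233.1. 25·208.2/233.1 = 22.3295 → s = 22.3295
seg 2 [73.8°–306.9°] uniform, h=25: full span → s += 25 → s = 25.0000
seg 3 [306.9°–360°] uniform, h=-25: θ=320.1° here. β=13.2, B=53.1. -25·13.2/53.1 = -6.2147 → s = 18.7853
θ=167.9°: R = R0 + s = 48 + 10.0922 = 58.0922
θ=279°: R = R0 + s = 48 + 22.0077 = 70.0077
θ=282°: R = R0 + s = 48 + 22.3295 = 70.3295
θ=320.1°: R = R0 + s = 48 + 18.7853 = 66.7853

θ=167.9°: 58.0922
θ=279°: 70.0077
θ=282°: 70.3295
θ=320.1°: 66.7853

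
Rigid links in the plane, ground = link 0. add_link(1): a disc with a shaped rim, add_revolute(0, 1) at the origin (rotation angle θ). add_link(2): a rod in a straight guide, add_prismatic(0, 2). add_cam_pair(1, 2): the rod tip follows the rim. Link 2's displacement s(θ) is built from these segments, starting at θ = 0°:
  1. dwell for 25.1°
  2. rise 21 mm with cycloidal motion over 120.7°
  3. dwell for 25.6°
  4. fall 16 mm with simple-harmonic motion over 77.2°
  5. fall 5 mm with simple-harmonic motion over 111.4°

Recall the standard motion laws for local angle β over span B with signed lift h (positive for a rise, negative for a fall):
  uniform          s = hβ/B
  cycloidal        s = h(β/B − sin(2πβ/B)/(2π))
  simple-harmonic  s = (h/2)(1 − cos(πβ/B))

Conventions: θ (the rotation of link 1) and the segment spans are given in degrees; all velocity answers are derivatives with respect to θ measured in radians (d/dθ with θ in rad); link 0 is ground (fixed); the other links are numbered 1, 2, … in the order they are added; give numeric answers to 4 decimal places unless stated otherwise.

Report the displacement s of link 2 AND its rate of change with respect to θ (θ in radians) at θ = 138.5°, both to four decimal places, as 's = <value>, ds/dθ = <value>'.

segment 1 (0° to 25.1°, dwell): s unchanged at 0.0000
θ = 138.5° falls in segment 2 (25.1° to 145.8°, cycloidal, h = 21): β = 138.5 − 25.1 = 113.4°, B = 120.7°; Δs = 21·(0.9395 − sin(2π·0.9395)/(2π)) = 20.9697; s = 0.0000 + 20.9697 = 20.9697
velocity in seg [25.1°–145.8°] (cycloidal), θ in radians: β = 113.4° = 1.9792 rad, B = 120.7° = 2.1066 rad; ds/dθ = (h/B)(1 − cos(2πβ/B)) = (21/2.1066)(1 − cos(2π·0.9395)) = 0.711153 mm/rad

s = 20.9697, ds/dθ = 0.7112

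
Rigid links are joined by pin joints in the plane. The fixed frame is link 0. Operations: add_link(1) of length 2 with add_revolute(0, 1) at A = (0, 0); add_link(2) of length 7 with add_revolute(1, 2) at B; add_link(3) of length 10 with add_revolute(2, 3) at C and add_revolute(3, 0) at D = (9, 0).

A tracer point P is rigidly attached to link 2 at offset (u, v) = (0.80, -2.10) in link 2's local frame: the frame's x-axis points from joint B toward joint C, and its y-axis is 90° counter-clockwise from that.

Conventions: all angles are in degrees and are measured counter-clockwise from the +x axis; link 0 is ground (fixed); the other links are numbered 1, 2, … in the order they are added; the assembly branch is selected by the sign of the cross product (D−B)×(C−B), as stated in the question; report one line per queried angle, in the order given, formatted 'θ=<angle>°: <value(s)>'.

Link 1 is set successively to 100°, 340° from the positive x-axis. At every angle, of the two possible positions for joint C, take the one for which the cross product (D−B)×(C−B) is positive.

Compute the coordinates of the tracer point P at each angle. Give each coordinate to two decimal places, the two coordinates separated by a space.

A=(0,0), D=(9.00,0)
θ=100°: B = A + 2.00·(cos100°, sin100°) = (-0.3473, 1.9696)
θ=100°: |BD| = 9.5526
θ=100°: circle(B,7.00) ∩ circle(D,10.00): a=2.1068, h=6.6754
θ=100°:   candidates: C₊=(3.0907,8.0672) cross=63.767; C₋=(0.3379,-4.9968) cross=-63.767
θ=100°:   branch + wants cross > 0 → take C=(3.0907,8.0672) (cross=63.767)
θ=100°: ex = (C−B)/|BC| = (0.4911,0.8711); ey = (-0.8711,0.4911)
θ=100°: P = B + 0.80·ex + -2.10·ey = (1.8749,1.6351)
θ=340°: B = A + 2.00·(cos340°, sin340°) = (1.8794, -0.6840)
θ=340°: |BD| = 7.1534
θ=340°: circle(B,7.00) ∩ circle(D,10.00): a=0.0120, h=7.0000
θ=340°:   candidates: C₊=(1.2219,6.2850) cross=50.074; C₋=(2.5607,-7.6508) cross=-50.074
θ=340°:   branch + wants cross > 0 → take C=(1.2219,6.2850) (cross=50.074)
θ=340°: ex = (C−B)/|BC| = (-0.0939,0.9956); ey = (-0.9956,-0.0939)
θ=340°: P = B + 0.80·ex + -2.10·ey = (3.8950,0.3097)

θ=100°: 1.87 1.64
θ=340°: 3.89 0.31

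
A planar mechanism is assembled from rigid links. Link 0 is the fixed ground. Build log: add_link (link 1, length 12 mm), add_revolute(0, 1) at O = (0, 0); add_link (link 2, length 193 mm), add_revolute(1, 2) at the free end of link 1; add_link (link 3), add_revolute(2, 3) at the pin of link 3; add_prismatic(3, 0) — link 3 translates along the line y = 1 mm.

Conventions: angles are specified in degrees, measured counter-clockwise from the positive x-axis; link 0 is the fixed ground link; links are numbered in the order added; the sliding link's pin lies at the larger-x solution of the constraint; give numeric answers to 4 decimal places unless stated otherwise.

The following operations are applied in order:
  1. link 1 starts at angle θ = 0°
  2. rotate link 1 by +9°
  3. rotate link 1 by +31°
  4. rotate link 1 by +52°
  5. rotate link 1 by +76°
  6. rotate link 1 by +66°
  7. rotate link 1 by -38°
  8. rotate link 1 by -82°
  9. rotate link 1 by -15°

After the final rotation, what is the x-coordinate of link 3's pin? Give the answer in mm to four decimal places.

geometry: r = 12 mm, L = 193 mm, e = 1 mm; θ starts at 0°
rotate link 1 by +9°: θ ← 0° +9° = 9°
rotate link 1 by +31°: θ ← 9° +31° = 40°
rotate link 1 by +52°: θ ← 40° +52° = 92°
rotate link 1 by +76°: θ ← 92° +76° = 168°
rotate link 1 by +66°: θ ← 168° +66° = 234°
rotate link 1 by -38°: θ ← 234° -38° = 196°
rotate link 1 by -82°: θ ← 196° -82° = 114°
rotate link 1 by -15°: θ ← 114° -15° = 99°
crank pin P = (r cos θ, r sin θ) = (-1.877214, 11.852260)
h = r sin θ − e = 11.852260 − 1 = 10.852260
x = r cos θ + √(L² − h²) = -1.877214 + 192.694651 = 190.817437

190.8174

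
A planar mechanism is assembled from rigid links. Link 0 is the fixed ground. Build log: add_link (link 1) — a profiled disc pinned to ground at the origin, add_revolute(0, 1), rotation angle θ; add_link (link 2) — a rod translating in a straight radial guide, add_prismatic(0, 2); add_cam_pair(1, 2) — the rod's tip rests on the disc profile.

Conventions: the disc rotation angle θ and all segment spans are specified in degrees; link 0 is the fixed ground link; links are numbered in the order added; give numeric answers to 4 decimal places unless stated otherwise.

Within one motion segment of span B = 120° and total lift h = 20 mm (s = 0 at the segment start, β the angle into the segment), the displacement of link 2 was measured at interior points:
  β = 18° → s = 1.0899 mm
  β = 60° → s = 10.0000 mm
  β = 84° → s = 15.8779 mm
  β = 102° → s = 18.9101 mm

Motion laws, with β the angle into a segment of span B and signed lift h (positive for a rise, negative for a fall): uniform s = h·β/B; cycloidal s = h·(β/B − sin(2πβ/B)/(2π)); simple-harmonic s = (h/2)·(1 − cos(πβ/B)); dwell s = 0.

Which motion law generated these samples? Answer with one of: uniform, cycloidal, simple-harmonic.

candidates at β/B = r: uniform s = h·r (linear in β); cycloidal s = h·(r − sin(2πr)/(2π)); simple-harmonic s = (h/2)(1 − cos(πr))
β=18°: printed 1.0899 | uniform 3.0000, cycloidal 0.4248, simple-harmonic 1.0899
β=60°: printed 10.0000 | uniform 10.0000, cycloidal 10.0000, simple-harmonic 10.0000
β=84°: printed 15.8779 | uniform 14.0000, cycloidal 17.0273, simple-harmonic 15.8779
β=102°: printed 18.9101 | uniform 17.0000, cycloidal 19.5752, simple-harmonic 18.9101
only one law matches every sample → simple-harmonic

simple-harmonic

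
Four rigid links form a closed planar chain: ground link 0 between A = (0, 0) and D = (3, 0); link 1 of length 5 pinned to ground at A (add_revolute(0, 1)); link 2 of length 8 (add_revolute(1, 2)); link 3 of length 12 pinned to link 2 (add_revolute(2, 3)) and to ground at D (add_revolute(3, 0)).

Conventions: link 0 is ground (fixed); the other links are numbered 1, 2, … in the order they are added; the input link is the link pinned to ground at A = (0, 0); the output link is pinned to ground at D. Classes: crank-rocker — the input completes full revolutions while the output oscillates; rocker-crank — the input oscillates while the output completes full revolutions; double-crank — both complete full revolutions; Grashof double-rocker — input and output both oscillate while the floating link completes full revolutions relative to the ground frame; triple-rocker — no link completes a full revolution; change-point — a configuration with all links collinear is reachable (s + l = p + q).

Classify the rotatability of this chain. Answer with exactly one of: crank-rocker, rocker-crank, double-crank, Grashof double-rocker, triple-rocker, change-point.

lengths: ground=3, input=5, coupler=8, output=12
sorted: s=3 (shortest), l=12 (longest), p+q=13
s + l = 15 vs p + q = 13
s + l > p + q → non-Grashof → no link fully rotates → triple-rocker

triple-rocker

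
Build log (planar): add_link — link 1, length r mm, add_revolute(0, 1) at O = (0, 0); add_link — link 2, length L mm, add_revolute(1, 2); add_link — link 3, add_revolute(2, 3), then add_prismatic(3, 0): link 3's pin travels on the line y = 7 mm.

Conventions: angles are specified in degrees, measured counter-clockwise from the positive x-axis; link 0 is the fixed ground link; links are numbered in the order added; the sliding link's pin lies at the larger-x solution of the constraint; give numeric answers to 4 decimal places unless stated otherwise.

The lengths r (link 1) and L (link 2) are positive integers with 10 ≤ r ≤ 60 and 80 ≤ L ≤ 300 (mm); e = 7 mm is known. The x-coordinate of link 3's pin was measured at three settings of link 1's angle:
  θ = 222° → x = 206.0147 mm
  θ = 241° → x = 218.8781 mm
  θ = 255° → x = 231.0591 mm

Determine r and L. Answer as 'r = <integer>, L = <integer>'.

constraint per measurement: (x − r cos θ)² + (r sin θ − e)² = L²
subtracting the θ₁ and θ₂ equations cancels the r² and L² terms:
r = (x₁² − x₂²) / (2[(x₁cos θ₁ + e sin θ₁) − (x₂cos θ₂ + e sin θ₂)]) = 60.0003 → r = 60
L² = (x₁ − r cos θ₁)² + (r sin θ₁ − e)² = 65024.9773 → L = 255.0000 → L = 255
check at θ₃=255°: x = 231.0591 (printed 231.0591) ✓

r = 60, L = 255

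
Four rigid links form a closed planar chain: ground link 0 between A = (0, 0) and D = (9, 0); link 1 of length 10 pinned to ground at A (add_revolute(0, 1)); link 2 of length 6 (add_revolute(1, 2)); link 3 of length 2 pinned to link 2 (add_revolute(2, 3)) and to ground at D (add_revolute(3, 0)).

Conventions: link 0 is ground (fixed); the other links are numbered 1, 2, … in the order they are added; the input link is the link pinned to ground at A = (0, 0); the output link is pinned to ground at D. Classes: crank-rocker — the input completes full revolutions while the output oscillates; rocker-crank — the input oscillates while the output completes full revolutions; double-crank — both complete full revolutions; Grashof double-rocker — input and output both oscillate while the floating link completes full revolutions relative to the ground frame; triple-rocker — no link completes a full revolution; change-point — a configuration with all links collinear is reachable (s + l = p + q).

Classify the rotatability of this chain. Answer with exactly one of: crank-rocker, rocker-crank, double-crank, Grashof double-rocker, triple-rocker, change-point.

lengths: ground=9, input=10, coupler=6, output=2
sorted: s=2 (shortest), l=10 (longest), p+q=15
s + l = 12 vs p + q = 15
s + l < p + q (Grashof) with shortest = output link → rocker-crank

rocker-crank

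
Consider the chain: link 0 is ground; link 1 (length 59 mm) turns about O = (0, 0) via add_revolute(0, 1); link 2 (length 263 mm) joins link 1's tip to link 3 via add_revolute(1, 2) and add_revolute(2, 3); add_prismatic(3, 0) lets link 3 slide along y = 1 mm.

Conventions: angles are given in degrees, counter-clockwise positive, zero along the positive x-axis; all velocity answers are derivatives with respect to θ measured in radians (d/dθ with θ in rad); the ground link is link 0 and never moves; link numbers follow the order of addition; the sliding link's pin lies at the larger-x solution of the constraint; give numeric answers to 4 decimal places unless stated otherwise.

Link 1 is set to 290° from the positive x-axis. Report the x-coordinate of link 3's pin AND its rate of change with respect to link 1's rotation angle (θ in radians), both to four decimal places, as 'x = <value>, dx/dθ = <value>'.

geometry: r = 59 mm, L = 263 mm, e = 1 mm
crank pin P = (r cos θ, r sin θ) = (20.179188, -55.441865)
h = r sin θ − e = -55.441865 − 1 = -56.441865
x = r cos θ + √(L² − h²) = 20.179188 + 256.872178 = 277.051367
dx/dθ = −r sin θ − h·r cos θ/√(L² − h²) (θ in radians; h = -56.441865) = 59.875786

x = 277.0514, dx/dθ = 59.8758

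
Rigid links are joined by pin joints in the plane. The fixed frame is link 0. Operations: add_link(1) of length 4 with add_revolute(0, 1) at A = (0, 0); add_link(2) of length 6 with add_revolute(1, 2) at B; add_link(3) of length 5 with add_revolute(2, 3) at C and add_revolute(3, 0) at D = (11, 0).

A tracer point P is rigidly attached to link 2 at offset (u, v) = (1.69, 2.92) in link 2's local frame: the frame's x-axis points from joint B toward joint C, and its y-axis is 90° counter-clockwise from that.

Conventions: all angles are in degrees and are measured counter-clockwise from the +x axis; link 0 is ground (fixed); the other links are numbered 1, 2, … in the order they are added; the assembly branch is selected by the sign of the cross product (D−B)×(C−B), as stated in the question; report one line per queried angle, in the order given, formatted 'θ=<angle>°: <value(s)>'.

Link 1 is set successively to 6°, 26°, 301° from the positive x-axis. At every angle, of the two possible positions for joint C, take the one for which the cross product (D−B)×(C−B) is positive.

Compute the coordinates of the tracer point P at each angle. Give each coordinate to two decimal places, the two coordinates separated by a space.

A=(0,0), D=(11.00,0)
θ=6°: B = A + 4.00·(cos6°, sin6°) = (3.9781, 0.4181)
θ=6°: |BD| = 7.0343
θ=6°: circle(B,6.00) ∩ circle(D,5.00): a=4.2991, h=4.1855
θ=6°:   candidates: C₊=(8.5183,4.3407) cross=29.442; C₋=(8.0208,-4.0155) cross=-29.442
θ=6°:   branch + wants cross > 0 → take C=(8.5183,4.3407) (cross=29.442)
θ=6°: ex = (C−B)/|BC| = (0.7567,0.6538); ey = (-0.6538,0.7567)
θ=6°: P = B + 1.69·ex + 2.92·ey = (3.3480,3.7325)
θ=26°: B = A + 4.00·(cos26°, sin26°) = (3.5952, 1.7535)
θ=26°: |BD| = 7.6096
θ=26°: circle(B,6.00) ∩ circle(D,5.00): a=4.5276, h=3.9371
θ=26°:   candidates: C₊=(8.9081,4.5414) cross=29.960; C₋=(7.0937,-3.1210) cross=-29.960
θ=26°:   branch + wants cross > 0 → take C=(8.9081,4.5414) (cross=29.960)
θ=26°: ex = (C−B)/|BC| = (0.8855,0.4646); ey = (-0.4646,0.8855)
θ=26°: P = B + 1.69·ex + 2.92·ey = (3.7349,5.1244)
θ=301°: B = A + 4.00·(cos301°, sin301°) = (2.0602, -3.4287)
θ=301°: |BD| = 9.5748
θ=301°: circle(B,6.00) ∩ circle(D,5.00): a=5.3618, h=2.6927
θ=301°:   candidates: C₊=(6.1022,1.0055) cross=25.782; C₋=(8.0307,-4.0228) cross=-25.782
θ=301°:   branch + wants cross > 0 → take C=(6.1022,1.0055) (cross=25.782)
θ=301°: ex = (C−B)/|BC| = (0.6737,0.7390); ey = (-0.7390,0.6737)
θ=301°: P = B + 1.69·ex + 2.92·ey = (1.0407,-0.2126)

θ=6°: 3.35 3.73
θ=26°: 3.73 5.12
θ=301°: 1.04 -0.21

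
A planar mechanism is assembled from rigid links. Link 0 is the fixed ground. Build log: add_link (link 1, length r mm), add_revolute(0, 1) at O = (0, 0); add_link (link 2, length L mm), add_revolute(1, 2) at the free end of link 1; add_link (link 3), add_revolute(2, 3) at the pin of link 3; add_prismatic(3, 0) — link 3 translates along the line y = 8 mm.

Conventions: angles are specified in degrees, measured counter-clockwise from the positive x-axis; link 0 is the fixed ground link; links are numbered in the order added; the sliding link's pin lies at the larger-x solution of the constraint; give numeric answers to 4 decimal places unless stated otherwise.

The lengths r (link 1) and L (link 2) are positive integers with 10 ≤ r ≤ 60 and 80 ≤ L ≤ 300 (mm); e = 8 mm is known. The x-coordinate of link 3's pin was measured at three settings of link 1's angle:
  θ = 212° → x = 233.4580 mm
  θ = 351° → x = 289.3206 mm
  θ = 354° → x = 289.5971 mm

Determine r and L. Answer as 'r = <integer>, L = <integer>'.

constraint per measurement: (x − r cos θ)² + (r sin θ − e)² = L²
subtracting the θ₁ and θ₂ equations cancels the r² and L² terms:
r = (x₁² − x₂²) / (2[(x₁cos θ₁ + e sin θ₁) − (x₂cos θ₂ + e sin θ₂)]) = 30.0000 → r = 30
L² = (x₁ − r cos θ₁)² + (r sin θ₁ − e)² = 67600.0158 → L = 260.0000 → L = 260
check at θ₃=354°: x = 289.5971 (printed 289.5971) ✓

r = 30, L = 260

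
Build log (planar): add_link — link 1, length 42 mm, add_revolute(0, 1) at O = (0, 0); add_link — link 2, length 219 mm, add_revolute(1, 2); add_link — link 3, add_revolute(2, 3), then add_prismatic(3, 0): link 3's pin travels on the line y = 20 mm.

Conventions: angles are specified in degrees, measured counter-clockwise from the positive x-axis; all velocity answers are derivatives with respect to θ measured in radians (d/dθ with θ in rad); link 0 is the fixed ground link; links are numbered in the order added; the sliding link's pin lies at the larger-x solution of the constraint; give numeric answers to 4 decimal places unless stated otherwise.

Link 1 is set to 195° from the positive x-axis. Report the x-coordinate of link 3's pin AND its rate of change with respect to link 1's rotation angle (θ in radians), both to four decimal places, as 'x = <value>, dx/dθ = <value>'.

geometry: r = 42 mm, L = 219 mm, e = 20 mm
crank pin P = (r cos θ, r sin θ) = (-40.568885, -10.870400)
h = r sin θ − e = -10.870400 − 20 = -30.870400
x = r cos θ + √(L² − h²) = -40.568885 + 216.813326 = 176.244441
dx/dθ = −r sin θ − h·r cos θ/√(L² − h²) (θ in radians; h = -30.870400) = 5.094105

x = 176.2444, dx/dθ = 5.0941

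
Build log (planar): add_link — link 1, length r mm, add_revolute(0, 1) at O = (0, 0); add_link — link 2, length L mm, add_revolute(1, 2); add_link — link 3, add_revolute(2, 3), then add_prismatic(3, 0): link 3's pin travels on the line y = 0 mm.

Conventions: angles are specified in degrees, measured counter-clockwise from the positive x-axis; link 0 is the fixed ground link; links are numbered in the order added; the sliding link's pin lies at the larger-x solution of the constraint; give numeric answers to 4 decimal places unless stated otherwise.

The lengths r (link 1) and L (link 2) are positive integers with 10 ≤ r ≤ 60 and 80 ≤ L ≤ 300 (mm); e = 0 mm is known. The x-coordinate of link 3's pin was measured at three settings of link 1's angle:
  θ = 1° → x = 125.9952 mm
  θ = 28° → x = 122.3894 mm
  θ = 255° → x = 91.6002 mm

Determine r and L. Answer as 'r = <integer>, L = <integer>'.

constraint per measurement: (x − r cos θ)² + (r sin θ − e)² = L²
subtracting the θ₁ and θ₂ equations cancels the r² and L² terms:
r = (x₁² − x₂²) / (2[(x₁cos θ₁ + e sin θ₁) − (x₂cos θ₂ + e sin θ₂)]) = 24.9999 → r = 25
L² = (x₁ − r cos θ₁)² + (r sin θ₁ − e)² = 10200.9899 → L = 101.0000 → L = 101
check at θ₃=255°: x = 91.6002 (printed 91.6002) ✓

r = 25, L = 101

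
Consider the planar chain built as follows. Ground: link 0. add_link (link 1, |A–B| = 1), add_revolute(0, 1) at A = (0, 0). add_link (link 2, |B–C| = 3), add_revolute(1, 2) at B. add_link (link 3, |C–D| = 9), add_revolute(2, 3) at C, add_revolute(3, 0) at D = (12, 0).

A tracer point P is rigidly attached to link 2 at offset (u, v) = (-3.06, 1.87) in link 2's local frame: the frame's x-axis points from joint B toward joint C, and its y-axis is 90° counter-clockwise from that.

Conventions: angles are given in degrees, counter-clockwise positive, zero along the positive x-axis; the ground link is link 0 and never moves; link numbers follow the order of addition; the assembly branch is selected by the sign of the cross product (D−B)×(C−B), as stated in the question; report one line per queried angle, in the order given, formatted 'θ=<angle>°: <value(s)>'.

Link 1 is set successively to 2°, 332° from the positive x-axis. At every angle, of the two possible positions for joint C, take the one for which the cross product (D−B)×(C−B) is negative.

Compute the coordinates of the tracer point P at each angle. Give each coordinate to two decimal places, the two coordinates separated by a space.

A=(0,0), D=(12.00,0)
θ=2°: B = A + 1.00·(cos2°, sin2°) = (0.9994, 0.0349)
θ=2°: |BD| = 11.0007
θ=2°: circle(B,3.00) ∩ circle(D,9.00): a=2.2278, h=2.0092
θ=2°:   candidates: C₊=(3.2336,2.0370) cross=22.103; C₋=(3.2208,-1.9814) cross=-22.103
θ=2°:   branch - wants cross < 0 → take C=(3.2208,-1.9814) (cross=-22.103)
θ=2°: ex = (C−B)/|BC| = (0.7405,-0.6721); ey = (0.6721,0.7405)
θ=2°: P = B + -3.06·ex + 1.87·ey = (-0.0097,3.4762)
θ=332°: B = A + 1.00·(cos332°, sin332°) = (0.8829, -0.4695)
θ=332°: |BD| = 11.1270
θ=332°: circle(B,3.00) ∩ circle(D,9.00): a=2.3281, h=1.8921
θ=332°:   candidates: C₊=(3.1291,1.5192) cross=21.053; C₋=(3.2888,-2.2616) cross=-21.053
θ=332°:   branch - wants cross < 0 → take C=(3.2888,-2.2616) (cross=-21.053)
θ=332°: ex = (C−B)/|BC| = (0.8020,-0.5974); ey = (0.5974,0.8020)
θ=332°: P = B + -3.06·ex + 1.87·ey = (-0.4539,2.8582)

θ=2°: -0.01 3.48
θ=332°: -0.45 2.86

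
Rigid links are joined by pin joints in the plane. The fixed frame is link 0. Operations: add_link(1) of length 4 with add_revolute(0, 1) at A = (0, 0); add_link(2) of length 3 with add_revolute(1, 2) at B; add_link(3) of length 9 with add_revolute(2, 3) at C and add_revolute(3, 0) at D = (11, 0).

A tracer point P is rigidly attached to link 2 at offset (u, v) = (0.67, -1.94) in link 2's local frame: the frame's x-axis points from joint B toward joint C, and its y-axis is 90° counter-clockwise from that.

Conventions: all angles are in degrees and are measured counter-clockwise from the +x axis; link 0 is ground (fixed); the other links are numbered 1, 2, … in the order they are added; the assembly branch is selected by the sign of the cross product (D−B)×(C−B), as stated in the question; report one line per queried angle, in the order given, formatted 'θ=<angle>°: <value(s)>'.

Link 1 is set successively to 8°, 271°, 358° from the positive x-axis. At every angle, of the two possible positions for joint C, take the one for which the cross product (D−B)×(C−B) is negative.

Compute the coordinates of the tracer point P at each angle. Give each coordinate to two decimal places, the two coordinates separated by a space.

A=(0,0), D=(11.00,0)
θ=8°: B = A + 4.00·(cos8°, sin8°) = (3.9611, 0.5567)
θ=8°: |BD| = 7.0609
θ=8°: circle(B,3.00) ∩ circle(D,9.00): a=-1.5680, h=2.5576
θ=8°:   candidates: C₊=(2.5996,3.2299) cross=18.059; C₋=(2.1963,-1.8693) cross=-18.059
θ=8°:   branch - wants cross < 0 → take C=(2.1963,-1.8693) (cross=-18.059)
θ=8°: ex = (C−B)/|BC| = (-0.5883,-0.8087); ey = (0.8087,-0.5883)
θ=8°: P = B + 0.67·ex + -1.94·ey = (1.9981,1.1561)
θ=271°: B = A + 4.00·(cos271°, sin271°) = (0.0698, -3.9994)
θ=271°: |BD| = 11.6389
θ=271°: circle(B,3.00) ∩ circle(D,9.00): a=2.7264, h=1.2517
θ=271°:   candidates: C₊=(2.2000,-1.8870) cross=14.569; C₋=(3.0603,-4.2381) cross=-14.569
θ=271°:   branch - wants cross < 0 → take C=(3.0603,-4.2381) (cross=-14.569)
θ=271°: ex = (C−B)/|BC| = (0.9968,-0.0796); ey = (0.0796,0.9968)
θ=271°: P = B + 0.67·ex + -1.94·ey = (0.5833,-5.9865)
θ=358°: B = A + 4.00·(cos358°, sin358°) = (3.9976, -0.1396)
θ=358°: |BD| = 7.0038
θ=358°: circle(B,3.00) ∩ circle(D,9.00): a=-1.6381, h=2.5133
θ=358°:   candidates: C₊=(2.3097,2.3405) cross=17.603; C₋=(2.4099,-2.6850) cross=-17.603
θ=358°:   branch - wants cross < 0 → take C=(2.4099,-2.6850) (cross=-17.603)
θ=358°: ex = (C−B)/|BC| = (-0.5292,-0.8485); ey = (0.8485,-0.5292)
θ=358°: P = B + 0.67·ex + -1.94·ey = (1.9969,0.3186)

θ=8°: 2.00 1.16
θ=271°: 0.58 -5.99
θ=358°: 2.00 0.32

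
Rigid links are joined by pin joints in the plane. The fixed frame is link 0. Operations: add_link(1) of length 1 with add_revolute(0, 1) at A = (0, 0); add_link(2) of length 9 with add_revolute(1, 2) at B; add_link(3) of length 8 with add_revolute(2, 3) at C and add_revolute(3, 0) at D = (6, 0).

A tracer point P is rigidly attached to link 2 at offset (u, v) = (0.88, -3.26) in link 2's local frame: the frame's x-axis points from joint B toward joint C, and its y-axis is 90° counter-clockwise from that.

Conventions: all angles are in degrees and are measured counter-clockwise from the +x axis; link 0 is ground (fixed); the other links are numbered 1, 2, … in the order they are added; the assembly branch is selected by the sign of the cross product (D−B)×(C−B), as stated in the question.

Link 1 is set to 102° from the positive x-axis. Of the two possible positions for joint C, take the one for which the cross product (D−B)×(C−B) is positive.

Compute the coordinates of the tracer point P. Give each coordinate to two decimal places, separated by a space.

A=(0,0), D=(6.00,0)
B = A + 1.00·(cos102°, sin102°) = (-0.2079, 0.9781)
|BD| = 6.2845
circle(B,9.00) ∩ circle(D,8.00): a=4.4948, h=7.7972
  candidates: C₊=(5.4457,7.9808) cross=49.002; C₋=(3.0185,-7.4237) cross=-49.002
  branch + wants cross > 0 → take C=(5.4457,7.9808) (cross=49.002)
ex = (C−B)/|BC| = (0.6282,0.7781); ey = (-0.7781,0.6282)
P = B + 0.88·ex + -3.26·ey = (2.8814,-0.3850)

2.88 -0.39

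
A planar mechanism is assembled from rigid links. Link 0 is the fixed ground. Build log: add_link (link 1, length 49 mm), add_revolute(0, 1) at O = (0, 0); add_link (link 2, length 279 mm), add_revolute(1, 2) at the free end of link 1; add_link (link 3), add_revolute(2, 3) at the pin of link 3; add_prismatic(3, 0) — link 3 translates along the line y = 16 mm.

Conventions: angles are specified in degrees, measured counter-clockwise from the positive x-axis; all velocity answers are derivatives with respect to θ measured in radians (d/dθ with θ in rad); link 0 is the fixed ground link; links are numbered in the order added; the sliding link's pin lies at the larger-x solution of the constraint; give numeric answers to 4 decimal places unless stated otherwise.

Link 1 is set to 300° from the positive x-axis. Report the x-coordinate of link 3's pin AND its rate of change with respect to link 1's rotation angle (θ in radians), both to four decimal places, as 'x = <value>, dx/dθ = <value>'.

geometry: r = 49 mm, L = 279 mm, e = 16 mm
crank pin P = (r cos θ, r sin θ) = (24.500000, -42.435245)
h = r sin θ − e = -42.435245 − 16 = -58.435245
x = r cos θ + √(L² − h²) = 24.500000 + 272.811881 = 297.311881
dx/dθ = −r sin θ − h·r cos θ/√(L² − h²) (θ in radians; h = -58.435245) = 47.683050

x = 297.3119, dx/dθ = 47.6830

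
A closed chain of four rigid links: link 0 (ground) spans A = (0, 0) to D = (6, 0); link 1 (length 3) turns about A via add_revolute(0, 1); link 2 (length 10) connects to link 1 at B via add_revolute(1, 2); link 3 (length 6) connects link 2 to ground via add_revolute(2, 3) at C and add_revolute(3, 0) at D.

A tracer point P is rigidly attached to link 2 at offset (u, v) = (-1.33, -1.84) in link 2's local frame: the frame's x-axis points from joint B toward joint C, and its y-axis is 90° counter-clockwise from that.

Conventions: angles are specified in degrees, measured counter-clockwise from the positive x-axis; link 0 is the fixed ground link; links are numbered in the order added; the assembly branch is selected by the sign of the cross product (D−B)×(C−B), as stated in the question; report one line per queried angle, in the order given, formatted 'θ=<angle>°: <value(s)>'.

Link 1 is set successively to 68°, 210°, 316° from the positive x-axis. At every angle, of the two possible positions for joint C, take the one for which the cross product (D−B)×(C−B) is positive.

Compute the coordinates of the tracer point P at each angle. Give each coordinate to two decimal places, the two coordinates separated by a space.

A=(0,0), D=(6.00,0)
θ=68°: B = A + 3.00·(cos68°, sin68°) = (1.1238, 2.7816)
θ=68°: |BD| = 5.6137
θ=68°: circle(B,10.00) ∩ circle(D,6.00): a=8.5072, h=5.2562
θ=68°:   candidates: C₊=(11.1177,3.1320) cross=29.507; C₋=(5.9088,-5.9993) cross=-29.507
θ=68°:   branch + wants cross > 0 → take C=(11.1177,3.1320) (cross=29.507)
θ=68°: ex = (C−B)/|BC| = (0.9994,0.0350); ey = (-0.0350,0.9994)
θ=68°: P = B + -1.33·ex + -1.84·ey = (-0.1409,0.8961)
θ=210°: B = A + 3.00·(cos210°, sin210°) = (-2.5981, -1.5000)
θ=210°: |BD| = 8.7279
θ=210°: circle(B,10.00) ∩ circle(D,6.00): a=8.0304, h=5.9593
θ=210°:   candidates: C₊=(4.2886,5.7508) cross=52.012; C₋=(6.3370,-5.9905) cross=-52.012
θ=210°:   branch + wants cross > 0 → take C=(4.2886,5.7508) (cross=52.012)
θ=210°: ex = (C−B)/|BC| = (0.6887,0.7251); ey = (-0.7251,0.6887)
θ=210°: P = B + -1.33·ex + -1.84·ey = (-2.1799,-3.7315)
θ=316°: B = A + 3.00·(cos316°, sin316°) = (2.1580, -2.0840)
θ=316°: |BD| = 4.3708
θ=316°: circle(B,10.00) ∩ circle(D,6.00): a=9.5067, h=3.1019
θ=316°:   candidates: C₊=(9.0356,5.1755) cross=13.558; C₋=(11.9936,-0.2779) cross=-13.558
θ=316°:   branch + wants cross > 0 → take C=(9.0356,5.1755) (cross=13.558)
θ=316°: ex = (C−B)/|BC| = (0.6878,0.7259); ey = (-0.7259,0.6878)
θ=316°: P = B + -1.33·ex + -1.84·ey = (2.5790,-4.3149)

θ=68°: -0.14 0.90
θ=210°: -2.18 -3.73
θ=316°: 2.58 -4.31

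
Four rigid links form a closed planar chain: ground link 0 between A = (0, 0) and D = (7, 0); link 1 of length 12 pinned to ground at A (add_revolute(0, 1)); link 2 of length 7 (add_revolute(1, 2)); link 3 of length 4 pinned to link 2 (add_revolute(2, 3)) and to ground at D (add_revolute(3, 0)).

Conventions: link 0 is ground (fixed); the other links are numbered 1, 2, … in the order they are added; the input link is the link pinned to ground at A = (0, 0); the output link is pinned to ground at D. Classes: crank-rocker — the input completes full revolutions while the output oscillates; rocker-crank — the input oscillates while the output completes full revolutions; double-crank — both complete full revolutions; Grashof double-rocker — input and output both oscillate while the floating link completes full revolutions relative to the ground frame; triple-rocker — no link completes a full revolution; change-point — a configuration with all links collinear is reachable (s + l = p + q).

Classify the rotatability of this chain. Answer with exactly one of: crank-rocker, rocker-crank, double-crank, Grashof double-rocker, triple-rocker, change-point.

lengths: ground=7, input=12, coupler=7, output=4
sorted: s=4 (shortest), l=12 (longest), p+q=14
s + l = 16 vs p + q = 14
s + l > p + q → non-Grashof → no link fully rotates → triple-rocker

triple-rocker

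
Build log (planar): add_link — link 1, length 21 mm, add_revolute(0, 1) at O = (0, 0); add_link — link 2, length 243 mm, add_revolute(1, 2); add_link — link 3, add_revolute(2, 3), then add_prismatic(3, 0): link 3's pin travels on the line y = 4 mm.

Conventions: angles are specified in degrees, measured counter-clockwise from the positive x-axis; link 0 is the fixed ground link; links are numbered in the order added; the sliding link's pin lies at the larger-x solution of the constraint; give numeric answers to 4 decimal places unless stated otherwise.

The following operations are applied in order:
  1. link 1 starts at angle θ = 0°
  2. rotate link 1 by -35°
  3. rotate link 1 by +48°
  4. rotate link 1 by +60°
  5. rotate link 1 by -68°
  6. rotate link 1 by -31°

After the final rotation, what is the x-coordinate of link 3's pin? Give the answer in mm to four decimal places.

geometry: r = 21 mm, L = 243 mm, e = 4 mm; θ starts at 0°
rotate link 1 by -35°: θ ← 0° -35° = -35°
rotate link 1 by +48°: θ ← -35° +48° = 13°
rotate link 1 by +60°: θ ← 13° +60° = 73°
rotate link 1 by -68°: θ ← 73° -68° = 5°
rotate link 1 by -31°: θ ← 5° -31° = -26°
crank pin P = (r cos θ, r sin θ) = (18.874675, -9.205794)
h = r sin θ − e = -9.205794 − 4 = -13.205794
x = r cos θ + √(L² − h²) = 18.874675 + 242.640901 = 261.515576

261.5156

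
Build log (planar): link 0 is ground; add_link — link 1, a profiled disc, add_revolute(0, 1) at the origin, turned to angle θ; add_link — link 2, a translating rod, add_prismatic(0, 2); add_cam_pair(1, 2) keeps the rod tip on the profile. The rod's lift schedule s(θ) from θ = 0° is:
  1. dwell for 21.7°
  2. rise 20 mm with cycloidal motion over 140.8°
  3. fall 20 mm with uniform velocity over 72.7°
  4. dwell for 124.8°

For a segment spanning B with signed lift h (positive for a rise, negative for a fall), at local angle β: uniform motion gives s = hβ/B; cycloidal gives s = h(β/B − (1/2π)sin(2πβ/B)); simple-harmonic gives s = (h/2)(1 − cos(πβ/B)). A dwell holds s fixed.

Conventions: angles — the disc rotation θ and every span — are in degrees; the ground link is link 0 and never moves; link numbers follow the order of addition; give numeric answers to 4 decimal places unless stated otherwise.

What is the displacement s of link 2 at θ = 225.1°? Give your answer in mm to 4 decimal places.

seg 1 [0°–21.7°] dwell: s stays 0.0000
seg 2 [21.7°–162.5°] cycloidal, h=20: full span → s += 20 → s = 20.0000
seg 3 [162.5°–235.2°] uniform, h=-20: θ=225.1° here. β=62.6, B=72.7. -20·62.6/72.7 = -17.2215 → s = 2.7785

2.7785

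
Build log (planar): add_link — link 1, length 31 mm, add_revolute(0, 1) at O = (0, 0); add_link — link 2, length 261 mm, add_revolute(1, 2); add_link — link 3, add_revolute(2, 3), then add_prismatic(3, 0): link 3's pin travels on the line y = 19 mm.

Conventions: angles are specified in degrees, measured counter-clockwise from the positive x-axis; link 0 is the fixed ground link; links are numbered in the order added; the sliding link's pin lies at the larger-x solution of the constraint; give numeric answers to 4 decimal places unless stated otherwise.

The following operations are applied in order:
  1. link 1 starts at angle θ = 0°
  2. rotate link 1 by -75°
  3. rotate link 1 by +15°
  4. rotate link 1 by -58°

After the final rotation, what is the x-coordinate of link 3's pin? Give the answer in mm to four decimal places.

geometry: r = 31 mm, L = 261 mm, e = 19 mm; θ starts at 0°
rotate link 1 by -75°: θ ← 0° -75° = -75°
rotate link 1 by +15°: θ ← -75° +15° = -60°
rotate link 1 by -58°: θ ← -60° -58° = -118°
crank pin P = (r cos θ, r sin θ) = (-14.553618, -27.371375)
h = r sin θ − e = -27.371375 − 19 = -46.371375
x = r cos θ + √(L² − h²) = -14.553618 + 256.847612 = 242.293993

242.2940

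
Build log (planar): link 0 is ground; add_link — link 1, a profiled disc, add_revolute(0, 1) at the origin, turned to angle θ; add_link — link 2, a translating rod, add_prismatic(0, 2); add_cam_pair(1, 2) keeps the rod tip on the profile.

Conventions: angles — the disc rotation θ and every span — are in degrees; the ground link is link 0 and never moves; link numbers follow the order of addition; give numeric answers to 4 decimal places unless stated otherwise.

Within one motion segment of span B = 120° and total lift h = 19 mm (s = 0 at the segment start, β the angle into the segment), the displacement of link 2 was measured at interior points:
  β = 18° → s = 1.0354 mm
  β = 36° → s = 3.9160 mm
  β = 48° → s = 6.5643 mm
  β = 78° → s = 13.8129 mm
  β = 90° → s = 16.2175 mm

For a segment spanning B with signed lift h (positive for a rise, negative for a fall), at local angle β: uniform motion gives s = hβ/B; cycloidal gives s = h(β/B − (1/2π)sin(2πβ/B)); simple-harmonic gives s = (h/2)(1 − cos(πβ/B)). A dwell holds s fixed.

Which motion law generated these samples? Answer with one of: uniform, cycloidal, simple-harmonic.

candidates at β/B = r: uniform s = h·r (linear in β); cycloidal s = h·(r − sin(2πr)/(2π)); simple-harmonic s = (h/2)(1 − cos(πr))
β=18°: printed 1.0354 | uniform 2.8500, cycloidal 0.4036, simple-harmonic 1.0354
β=36°: printed 3.9160 | uniform 5.7000, cycloidal 2.8241, simple-harmonic 3.9160
β=48°: printed 6.5643 | uniform 7.6000, cycloidal 5.8226, simple-harmonic 6.5643
β=78°: printed 13.8129 | uniform 12.3500, cycloidal 14.7964, simple-harmonic 13.8129
β=90°: printed 16.2175 | uniform 14.2500, cycloidal 17.2739, simple-harmonic 16.2175
only one law matches every sample → simple-harmonic

simple-harmonic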